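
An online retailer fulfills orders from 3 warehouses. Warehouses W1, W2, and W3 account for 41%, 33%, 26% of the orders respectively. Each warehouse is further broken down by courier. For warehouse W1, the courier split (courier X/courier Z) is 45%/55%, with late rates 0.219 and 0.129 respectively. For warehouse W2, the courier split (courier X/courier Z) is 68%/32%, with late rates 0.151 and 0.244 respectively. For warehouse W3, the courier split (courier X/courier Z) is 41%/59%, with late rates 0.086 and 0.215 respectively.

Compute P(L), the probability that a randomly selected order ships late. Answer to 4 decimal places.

P(L|W1) = 0.45·0.219 + 0.55·0.129 = 0.09855 + 0.07095 = 0.1695
P(L|W2) = 0.68·0.151 + 0.32·0.244 = 0.10268 + 0.07808 = 0.18076
P(L|W3) = 0.41·0.086 + 0.59·0.215 = 0.03526 + 0.12685 = 0.16211
By total probability over the outer partition,
P(L) = 0.41·0.1695 + 0.33·0.18076 + 0.26·0.16211
      = 0.069495 + 0.0596508 + 0.0421486 = 0.1712944

0.1713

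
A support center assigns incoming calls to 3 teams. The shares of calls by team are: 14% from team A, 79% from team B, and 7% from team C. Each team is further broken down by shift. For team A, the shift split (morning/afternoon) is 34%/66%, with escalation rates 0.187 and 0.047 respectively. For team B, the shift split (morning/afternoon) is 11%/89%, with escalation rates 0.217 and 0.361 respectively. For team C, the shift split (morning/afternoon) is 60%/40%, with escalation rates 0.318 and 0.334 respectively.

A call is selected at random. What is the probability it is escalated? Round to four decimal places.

P(E|A) = 0.34·0.187 + 0.66·0.047 = 0.06358 + 0.03102 = 0.0946
P(E|B) = 0.11·0.217 + 0.89·0.361 = 0.02387 + 0.32129 = 0.34516
P(E|C) = 0.6·0.318 + 0.4·0.334 = 0.1908 + 0.1336 = 0.3244
By total probability over the outer partition,
P(E) = 0.14·0.0946 + 0.79·0.34516 + 0.07·0.3244
      = 0.013244 + 0.2726764 + 0.022708 = 0.3086284

P(E) ≈ 0.3086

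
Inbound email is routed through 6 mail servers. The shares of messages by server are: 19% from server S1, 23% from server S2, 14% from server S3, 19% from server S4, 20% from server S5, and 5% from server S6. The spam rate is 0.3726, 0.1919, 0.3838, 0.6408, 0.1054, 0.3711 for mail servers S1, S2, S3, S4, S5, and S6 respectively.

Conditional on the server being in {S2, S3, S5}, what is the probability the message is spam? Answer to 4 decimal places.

0.2087

Let J = {S2, S3, S5}.
P(J) = 0.23 + 0.14 + 0.2 = 0.57.
P(S ∩ J) = 0.1919·0.23 + 0.3838·0.14 + 0.1054·0.2 = 0.044137 + 0.053732 + 0.02108 = 0.118949.
P(S | J) = 0.118949 / 0.57 = 0.208682…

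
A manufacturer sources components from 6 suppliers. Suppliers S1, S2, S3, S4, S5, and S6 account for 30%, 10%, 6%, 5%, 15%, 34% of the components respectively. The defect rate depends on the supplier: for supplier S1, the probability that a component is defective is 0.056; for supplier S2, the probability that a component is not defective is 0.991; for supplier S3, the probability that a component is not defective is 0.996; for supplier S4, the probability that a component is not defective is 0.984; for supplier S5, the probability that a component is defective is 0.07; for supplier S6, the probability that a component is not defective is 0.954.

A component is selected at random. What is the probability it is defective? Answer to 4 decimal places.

P(D) ≈ 0.0449

P(D|S2) = 1 − 0.991 = 0.009.
P(D|S3) = 1 − 0.996 = 0.004.
P(D|S4) = 1 − 0.984 = 0.016.
P(D|S6) = 1 − 0.954 = 0.046.
By the law of total probability,
P(D) = P(D|S1)·P(S1) + P(D|S2)·P(S2) + P(D|S3)·P(S3) + P(D|S4)·P(S4) + P(D|S5)·P(S5) + P(D|S6)·P(S6)
      = 0.056·0.3 + 0.009·0.1 + 0.004·0.06 + 0.016·0.05 + 0.07·0.15 + 0.046·0.34
      = 0.0168 + 0.0009 + 0.00024 + 0.0008 + 0.0105 + 0.01564 = 0.04488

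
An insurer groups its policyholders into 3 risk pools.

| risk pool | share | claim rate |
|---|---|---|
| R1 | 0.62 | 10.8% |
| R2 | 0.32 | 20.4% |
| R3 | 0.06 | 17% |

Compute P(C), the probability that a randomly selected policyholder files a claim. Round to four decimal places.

P(C) ≈ 0.1424

P(C) = P(C|R1)·P(R1) + P(C|R2)·P(R2) + P(C|R3)·P(R3)
      = 0.108·0.62 + 0.204·0.32 + 0.17·0.06
      = 0.06696 + 0.06528 + 0.0102 = 0.14244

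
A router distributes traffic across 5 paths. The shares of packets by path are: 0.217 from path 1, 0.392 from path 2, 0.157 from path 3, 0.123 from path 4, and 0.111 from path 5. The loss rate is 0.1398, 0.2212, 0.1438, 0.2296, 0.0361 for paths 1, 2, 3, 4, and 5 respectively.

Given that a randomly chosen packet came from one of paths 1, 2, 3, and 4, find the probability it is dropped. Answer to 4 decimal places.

P(L|S) ≈ 0.1888

Let S = {1, 2, 3, 4}.
P(S) = 0.217 + 0.392 + 0.157 + 0.123 = 0.889.
P(L ∩ S) = 0.1398·0.217 + 0.2212·0.392 + 0.1438·0.157 + 0.2296·0.123 = 0.0303366 + 0.0867104 + 0.0225766 + 0.0282408 = 0.1678644.
P(L | S) = 0.1678644 / 0.889 = 0.188824…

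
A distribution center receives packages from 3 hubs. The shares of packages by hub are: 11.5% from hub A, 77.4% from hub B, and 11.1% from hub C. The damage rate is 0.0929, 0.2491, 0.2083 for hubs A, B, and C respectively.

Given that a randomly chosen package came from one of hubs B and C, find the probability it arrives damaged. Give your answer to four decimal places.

Let S = {B, C}.
P(S) = 0.774 + 0.111 = 0.885.
P(D ∩ S) = 0.2491·0.774 + 0.2083·0.111 = 0.1928034 + 0.0231213 = 0.2159247.
P(D | S) = 0.2159247 / 0.885 = 0.243983…

0.2440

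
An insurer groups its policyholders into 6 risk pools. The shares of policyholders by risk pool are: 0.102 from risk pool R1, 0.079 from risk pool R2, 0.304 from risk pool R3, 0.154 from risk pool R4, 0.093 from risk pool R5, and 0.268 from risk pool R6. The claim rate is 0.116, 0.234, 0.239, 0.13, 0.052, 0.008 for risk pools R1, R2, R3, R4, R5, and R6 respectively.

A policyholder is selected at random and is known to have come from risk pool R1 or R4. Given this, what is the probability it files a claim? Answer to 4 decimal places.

Let S = {R1, R4}.
P(S) = 0.102 + 0.154 = 0.256.
P(C ∩ S) = 0.116·0.102 + 0.13·0.154 = 0.011832 + 0.02002 = 0.031852.
P(C | S) = 0.031852 / 0.256 = 0.124422…

P(C|S) ≈ 0.1244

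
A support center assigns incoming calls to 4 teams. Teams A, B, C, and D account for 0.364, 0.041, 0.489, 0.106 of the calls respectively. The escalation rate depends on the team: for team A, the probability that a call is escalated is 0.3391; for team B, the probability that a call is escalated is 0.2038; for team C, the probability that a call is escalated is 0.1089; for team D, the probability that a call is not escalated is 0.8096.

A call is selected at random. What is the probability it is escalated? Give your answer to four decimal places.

0.2052

P(E|D) = 1 − 0.8096 = 0.1904.
Summing over the partition,
P(E) = P(E|A)·P(A) + P(E|B)·P(B) + P(E|C)·P(C) + P(E|D)·P(D)
      = 0.3391·0.364 + 0.2038·0.041 + 0.1089·0.489 + 0.1904·0.106
      = 0.1234324 + 0.0083558 + 0.0532521 + 0.0201824 = 0.2052227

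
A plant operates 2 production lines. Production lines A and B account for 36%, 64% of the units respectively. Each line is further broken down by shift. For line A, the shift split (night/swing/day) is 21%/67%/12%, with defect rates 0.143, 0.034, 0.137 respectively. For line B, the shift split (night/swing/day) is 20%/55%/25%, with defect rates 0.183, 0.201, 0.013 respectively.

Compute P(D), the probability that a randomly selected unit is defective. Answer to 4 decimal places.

P(D) ≈ 0.1212

P(D|A) = 0.21·0.143 + 0.67·0.034 + 0.12·0.137 = 0.03003 + 0.02278 + 0.01644 = 0.06925
P(D|B) = 0.2·0.183 + 0.55·0.201 + 0.25·0.013 = 0.0366 + 0.11055 + 0.00325 = 0.1504
Then overall,
P(D) = 0.36·0.06925 + 0.64·0.1504
      = 0.02493 + 0.096256 = 0.121186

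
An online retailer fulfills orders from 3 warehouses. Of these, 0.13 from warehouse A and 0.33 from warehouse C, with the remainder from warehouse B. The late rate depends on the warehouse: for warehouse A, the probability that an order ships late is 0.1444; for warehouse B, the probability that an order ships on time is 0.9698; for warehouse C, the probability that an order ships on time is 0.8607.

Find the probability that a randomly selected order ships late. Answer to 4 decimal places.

P(B) = 1 − (0.13 + 0.33) = 0.54.
P(L|B) = 1 − 0.9698 = 0.0302.
P(L|C) = 1 − 0.8607 = 0.1393.
P(L) = P(L|A)·P(A) + P(L|B)·P(B) + P(L|C)·P(C)
      = 0.1444·0.13 + 0.0302·0.54 + 0.1393·0.33
      = 0.018772 + 0.016308 + 0.045969 = 0.081049

0.0810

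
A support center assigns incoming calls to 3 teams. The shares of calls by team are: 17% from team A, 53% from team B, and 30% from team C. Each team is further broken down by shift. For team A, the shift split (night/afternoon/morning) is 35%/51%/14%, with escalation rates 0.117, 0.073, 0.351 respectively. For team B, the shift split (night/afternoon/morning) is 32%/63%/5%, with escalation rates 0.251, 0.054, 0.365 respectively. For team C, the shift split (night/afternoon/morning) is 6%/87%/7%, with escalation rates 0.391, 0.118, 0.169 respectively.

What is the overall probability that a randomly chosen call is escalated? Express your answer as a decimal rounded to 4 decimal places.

P(E|A) = 0.35·0.117 + 0.51·0.073 + 0.14·0.351 = 0.04095 + 0.03723 + 0.04914 = 0.12732
P(E|B) = 0.32·0.251 + 0.63·0.054 + 0.05·0.365 = 0.08032 + 0.03402 + 0.01825 = 0.13259
P(E|C) = 0.06·0.391 + 0.87·0.118 + 0.07·0.169 = 0.02346 + 0.10266 + 0.01183 = 0.13795
By total probability over the outer partition,
P(E) = 0.17·0.12732 + 0.53·0.13259 + 0.3·0.13795
      = 0.0216444 + 0.0702727 + 0.041385 = 0.1333021

P(E) ≈ 0.1333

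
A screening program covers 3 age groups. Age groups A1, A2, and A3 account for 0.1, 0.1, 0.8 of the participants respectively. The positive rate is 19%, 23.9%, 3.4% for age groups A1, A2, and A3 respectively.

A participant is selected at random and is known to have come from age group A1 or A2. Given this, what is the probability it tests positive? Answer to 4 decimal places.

P(T|S) ≈ 0.2145

Let S = {A1, A2}.
P(S) = 0.1 + 0.1 = 0.2.
P(T ∩ S) = 0.19·0.1 + 0.239·0.1 = 0.019 + 0.0239 = 0.0429.
P(T | S) = 0.0429 / 0.2 = 0.214500…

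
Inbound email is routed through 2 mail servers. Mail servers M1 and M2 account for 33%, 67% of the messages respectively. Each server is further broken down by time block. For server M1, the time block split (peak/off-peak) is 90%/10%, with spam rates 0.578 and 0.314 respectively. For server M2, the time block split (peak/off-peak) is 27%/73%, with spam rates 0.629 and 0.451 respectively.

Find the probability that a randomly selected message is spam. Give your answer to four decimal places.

P(S) ≈ 0.5164

P(S|M1) = 0.9·0.578 + 0.1·0.314 = 0.5202 + 0.0314 = 0.5516
P(S|M2) = 0.27·0.629 + 0.73·0.451 = 0.16983 + 0.32923 = 0.49906
By total probability over the outer partition,
P(S) = 0.33·0.5516 + 0.67·0.49906
      = 0.182028 + 0.3343702 = 0.5163982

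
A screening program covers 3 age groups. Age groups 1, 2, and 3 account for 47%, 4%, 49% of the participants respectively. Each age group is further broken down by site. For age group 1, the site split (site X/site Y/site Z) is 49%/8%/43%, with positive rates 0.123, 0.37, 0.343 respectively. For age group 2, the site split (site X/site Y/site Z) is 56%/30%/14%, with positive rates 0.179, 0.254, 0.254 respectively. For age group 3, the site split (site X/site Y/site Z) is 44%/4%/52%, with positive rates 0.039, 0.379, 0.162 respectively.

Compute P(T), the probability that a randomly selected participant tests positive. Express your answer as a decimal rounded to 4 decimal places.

0.1772

P(T|1) = 0.49·0.123 + 0.08·0.37 + 0.43·0.343 = 0.06027 + 0.0296 + 0.14749 = 0.23736
P(T|2) = 0.56·0.179 + 0.3·0.254 + 0.14·0.254 = 0.10024 + 0.0762 + 0.03556 = 0.212
P(T|3) = 0.44·0.039 + 0.04·0.379 + 0.52·0.162 = 0.01716 + 0.01516 + 0.08424 = 0.11656
Then overall,
P(T) = 0.47·0.23736 + 0.04·0.212 + 0.49·0.11656
      = 0.1115592 + 0.00848 + 0.0571144 = 0.1771536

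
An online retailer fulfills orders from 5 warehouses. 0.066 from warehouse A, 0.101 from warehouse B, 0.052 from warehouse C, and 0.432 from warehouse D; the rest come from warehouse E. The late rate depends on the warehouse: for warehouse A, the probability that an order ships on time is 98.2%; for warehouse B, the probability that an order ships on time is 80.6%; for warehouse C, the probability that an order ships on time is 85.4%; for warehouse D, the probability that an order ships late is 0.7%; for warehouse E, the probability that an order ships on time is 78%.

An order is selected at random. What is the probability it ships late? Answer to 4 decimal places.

P(E) = 1 − (0.066 + 0.101 + 0.052 + 0.432) = 0.349.
P(L|A) = 1 − 0.982 = 0.018.
P(L|B) = 1 − 0.806 = 0.194.
P(L|C) = 1 − 0.854 = 0.146.
P(L|E) = 1 − 0.78 = 0.22.
Using total probability over the partition,
P(L) = P(L|A)·P(A) + P(L|B)·P(B) + P(L|C)·P(C) + P(L|D)·P(D) + P(L|E)·P(E)
      = 0.018·0.066 + 0.194·0.101 + 0.146·0.052 + 0.007·0.432 + 0.22·0.349
      = 0.001188 + 0.019594 + 0.007592 + 0.003024 + 0.07678 = 0.108178

P(L) ≈ 0.1082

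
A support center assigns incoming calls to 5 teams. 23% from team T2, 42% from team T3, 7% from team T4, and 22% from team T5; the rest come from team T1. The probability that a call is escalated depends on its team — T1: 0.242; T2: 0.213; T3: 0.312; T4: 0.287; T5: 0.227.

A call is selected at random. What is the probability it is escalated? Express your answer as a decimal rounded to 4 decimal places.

P(T1) = 1 − (0.23 + 0.42 + 0.07 + 0.22) = 0.06.
Using total probability over the partition,
P(E) = P(E|T1)·P(T1) + P(E|T2)·P(T2) + P(E|T3)·P(T3) + P(E|T4)·P(T4) + P(E|T5)·P(T5)
      = 0.242·0.06 + 0.213·0.23 + 0.312·0.42 + 0.287·0.07 + 0.227·0.22
      = 0.01452 + 0.04899 + 0.13104 + 0.02009 + 0.04994 = 0.26458

0.2646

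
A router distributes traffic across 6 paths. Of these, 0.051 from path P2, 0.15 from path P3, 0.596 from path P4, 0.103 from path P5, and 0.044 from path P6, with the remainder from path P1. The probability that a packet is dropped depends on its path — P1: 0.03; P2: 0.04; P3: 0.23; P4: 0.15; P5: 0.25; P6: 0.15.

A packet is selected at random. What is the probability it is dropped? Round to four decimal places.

P(P1) = 1 − (0.051 + 0.15 + 0.596 + 0.103 + 0.044) = 0.056.
By the law of total probability,
P(L) = P(L|P1)·P(P1) + P(L|P2)·P(P2) + P(L|P3)·P(P3) + P(L|P4)·P(P4) + P(L|P5)·P(P5) + P(L|P6)·P(P6)
      = 0.03·0.056 + 0.04·0.051 + 0.23·0.15 + 0.15·0.596 + 0.25·0.103 + 0.15·0.044
      = 0.00168 + 0.00204 + 0.0345 + 0.0894 + 0.02575 + 0.0066 = 0.15997

P(L) ≈ 0.1600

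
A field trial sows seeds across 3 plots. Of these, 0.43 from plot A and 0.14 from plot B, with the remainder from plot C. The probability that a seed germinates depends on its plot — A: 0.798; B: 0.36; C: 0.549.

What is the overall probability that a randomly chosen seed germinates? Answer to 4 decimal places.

0.6296

P(C) = 1 − (0.43 + 0.14) = 0.43.
By the law of total probability,
P(G) = P(G|A)·P(A) + P(G|B)·P(B) + P(G|C)·P(C)
      = 0.798·0.43 + 0.36·0.14 + 0.549·0.43
      = 0.34314 + 0.0504 + 0.23607 = 0.62961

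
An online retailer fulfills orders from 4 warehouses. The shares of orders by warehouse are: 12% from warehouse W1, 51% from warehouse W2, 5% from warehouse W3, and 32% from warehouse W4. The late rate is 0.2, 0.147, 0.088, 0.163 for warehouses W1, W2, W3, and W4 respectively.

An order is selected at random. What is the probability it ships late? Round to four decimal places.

P(L) = P(L|W1)·P(W1) + P(L|W2)·P(W2) + P(L|W3)·P(W3) + P(L|W4)·P(W4)
      = 0.2·0.12 + 0.147·0.51 + 0.088·0.05 + 0.163·0.32
      = 0.024 + 0.07497 + 0.0044 + 0.05216 = 0.15553

0.1555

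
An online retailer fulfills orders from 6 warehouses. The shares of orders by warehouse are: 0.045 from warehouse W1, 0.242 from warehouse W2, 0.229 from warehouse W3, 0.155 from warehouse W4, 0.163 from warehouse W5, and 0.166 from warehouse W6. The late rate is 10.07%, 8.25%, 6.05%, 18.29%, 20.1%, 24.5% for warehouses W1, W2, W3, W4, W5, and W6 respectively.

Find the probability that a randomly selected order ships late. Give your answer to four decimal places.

By the law of total probability,
P(L) = P(L|W1)·P(W1) + P(L|W2)·P(W2) + P(L|W3)·P(W3) + P(L|W4)·P(W4) + P(L|W5)·P(W5) + P(L|W6)·P(W6)
      = 0.1007·0.045 + 0.0825·0.242 + 0.0605·0.229 + 0.1829·0.155 + 0.201·0.163 + 0.245·0.166
      = 0.0045315 + 0.019965 + 0.0138545 + 0.0283495 + 0.032763 + 0.04067 = 0.1401335

0.1401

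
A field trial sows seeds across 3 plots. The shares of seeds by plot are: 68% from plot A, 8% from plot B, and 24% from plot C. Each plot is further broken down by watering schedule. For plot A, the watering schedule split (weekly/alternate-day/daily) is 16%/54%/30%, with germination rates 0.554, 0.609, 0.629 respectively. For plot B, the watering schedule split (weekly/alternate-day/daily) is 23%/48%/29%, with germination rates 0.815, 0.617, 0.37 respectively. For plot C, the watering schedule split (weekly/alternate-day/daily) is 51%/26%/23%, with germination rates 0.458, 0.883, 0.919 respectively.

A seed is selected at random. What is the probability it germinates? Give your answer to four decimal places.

P(G) ≈ 0.6214

P(G|A) = 0.16·0.554 + 0.54·0.609 + 0.3·0.629 = 0.08864 + 0.32886 + 0.1887 = 0.6062
P(G|B) = 0.23·0.815 + 0.48·0.617 + 0.29·0.37 = 0.18745 + 0.29616 + 0.1073 = 0.59091
P(G|C) = 0.51·0.458 + 0.26·0.883 + 0.23·0.919 = 0.23358 + 0.22958 + 0.21137 = 0.67453
By total probability over the outer partition,
P(G) = 0.68·0.6062 + 0.08·0.59091 + 0.24·0.67453
      = 0.412216 + 0.0472728 + 0.1618872 = 0.621376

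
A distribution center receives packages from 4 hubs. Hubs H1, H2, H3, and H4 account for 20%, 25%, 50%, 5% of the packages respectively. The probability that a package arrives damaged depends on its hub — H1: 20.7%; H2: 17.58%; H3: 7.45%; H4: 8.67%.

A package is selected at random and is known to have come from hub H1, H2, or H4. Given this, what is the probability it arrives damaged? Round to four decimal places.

Let S = {H1, H2, H4}.
P(S) = 0.2 + 0.25 + 0.05 = 0.5.
P(D ∩ S) = 0.207·0.2 + 0.1758·0.25 + 0.0867·0.05 = 0.0414 + 0.04395 + 0.004335 = 0.089685.
P(D | S) = 0.089685 / 0.5 = 0.179370…

0.1794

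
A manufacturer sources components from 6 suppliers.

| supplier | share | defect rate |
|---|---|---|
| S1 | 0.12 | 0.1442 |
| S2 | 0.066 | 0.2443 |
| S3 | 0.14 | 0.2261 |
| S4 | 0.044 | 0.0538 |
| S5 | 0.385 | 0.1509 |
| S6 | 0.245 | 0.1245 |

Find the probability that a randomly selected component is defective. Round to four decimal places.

P(D) ≈ 0.1560

Using total probability over the partition,
P(D) = P(D|S1)·P(S1) + P(D|S2)·P(S2) + P(D|S3)·P(S3) + P(D|S4)·P(S4) + P(D|S5)·P(S5) + P(D|S6)·P(S6)
      = 0.1442·0.12 + 0.2443·0.066 + 0.2261·0.14 + 0.0538·0.044 + 0.1509·0.385 + 0.1245·0.245
      = 0.017304 + 0.0161238 + 0.031654 + 0.0023672 + 0.0580965 + 0.0305025 = 0.156048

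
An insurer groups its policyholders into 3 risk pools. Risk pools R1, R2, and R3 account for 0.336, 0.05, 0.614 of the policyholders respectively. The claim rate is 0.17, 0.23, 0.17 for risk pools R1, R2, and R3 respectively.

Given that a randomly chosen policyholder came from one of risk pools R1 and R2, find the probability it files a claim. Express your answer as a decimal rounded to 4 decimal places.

Let S = {R1, R2}.
P(S) = 0.336 + 0.05 = 0.386.
P(C ∩ S) = 0.17·0.336 + 0.23·0.05 = 0.05712 + 0.0115 = 0.06862.
P(C | S) = 0.06862 / 0.386 = 0.177772…

0.1778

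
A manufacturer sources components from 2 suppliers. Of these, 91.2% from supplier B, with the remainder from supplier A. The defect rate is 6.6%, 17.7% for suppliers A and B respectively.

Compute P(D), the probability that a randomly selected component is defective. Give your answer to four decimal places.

P(D) ≈ 0.1672

P(A) = 1 − (0.912) = 0.088.
Using total probability over the partition,
P(D) = P(D|A)·P(A) + P(D|B)·P(B)
      = 0.066·0.088 + 0.177·0.912
      = 0.005808 + 0.161424 = 0.167232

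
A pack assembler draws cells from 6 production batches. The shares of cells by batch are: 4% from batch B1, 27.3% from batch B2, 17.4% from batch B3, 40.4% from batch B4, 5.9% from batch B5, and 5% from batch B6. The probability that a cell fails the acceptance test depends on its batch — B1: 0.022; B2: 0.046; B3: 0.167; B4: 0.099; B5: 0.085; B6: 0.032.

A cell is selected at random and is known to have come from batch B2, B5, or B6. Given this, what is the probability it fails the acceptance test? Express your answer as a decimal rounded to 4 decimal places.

Let S = {B2, B5, B6}.
P(S) = 0.273 + 0.059 + 0.05 = 0.382.
P(F ∩ S) = 0.046·0.273 + 0.085·0.059 + 0.032·0.05 = 0.012558 + 0.005015 + 0.0016 = 0.019173.
P(F | S) = 0.019173 / 0.382 = 0.050191…

P(F|S) ≈ 0.0502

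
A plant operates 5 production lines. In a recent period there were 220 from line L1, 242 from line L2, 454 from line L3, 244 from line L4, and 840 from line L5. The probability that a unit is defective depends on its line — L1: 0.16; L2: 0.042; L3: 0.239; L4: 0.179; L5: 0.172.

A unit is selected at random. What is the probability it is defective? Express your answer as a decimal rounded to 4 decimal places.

Total: 220 + 242 + 454 + 244 + 840 = 2000.
P(L1) = 220/2000 = 0.11. P(L2) = 242/2000 = 0.121. P(L3) = 454/2000 = 0.227. P(L4) = 244/2000 = 0.122. P(L5) = 840/2000 = 0.42.
P(D) = P(D|L1)·P(L1) + P(D|L2)·P(L2) + P(D|L3)·P(L3) + P(D|L4)·P(L4) + P(D|L5)·P(L5)
      = 0.16·0.11 + 0.042·0.121 + 0.239·0.227 + 0.179·0.122 + 0.172·0.42
      = 0.0176 + 0.005082 + 0.054253 + 0.021838 + 0.07224 = 0.171013

0.1710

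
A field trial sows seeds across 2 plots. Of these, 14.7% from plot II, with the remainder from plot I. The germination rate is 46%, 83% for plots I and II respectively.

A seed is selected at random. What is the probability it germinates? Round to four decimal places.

P(I) = 1 − (0.147) = 0.853.
By the law of total probability,
P(G) = P(G|I)·P(I) + P(G|II)·P(II)
      = 0.46·0.853 + 0.83·0.147
      = 0.39238 + 0.12201 = 0.51439

P(G) ≈ 0.5144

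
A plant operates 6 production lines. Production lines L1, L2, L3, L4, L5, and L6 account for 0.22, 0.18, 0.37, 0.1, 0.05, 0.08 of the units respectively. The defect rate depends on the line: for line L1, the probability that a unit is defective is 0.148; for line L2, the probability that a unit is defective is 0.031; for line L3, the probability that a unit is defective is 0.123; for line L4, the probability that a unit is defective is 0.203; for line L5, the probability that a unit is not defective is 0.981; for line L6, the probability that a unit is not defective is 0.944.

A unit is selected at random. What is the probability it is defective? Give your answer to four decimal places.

0.1094

P(D|L5) = 1 − 0.981 = 0.019.
P(D|L6) = 1 − 0.944 = 0.056.
P(D) = P(D|L1)·P(L1) + P(D|L2)·P(L2) + P(D|L3)·P(L3) + P(D|L4)·P(L4) + P(D|L5)·P(L5) + P(D|L6)·P(L6)
      = 0.148·0.22 + 0.031·0.18 + 0.123·0.37 + 0.203·0.1 + 0.019·0.05 + 0.056·0.08
      = 0.03256 + 0.00558 + 0.04551 + 0.0203 + 0.00095 + 0.00448 = 0.10938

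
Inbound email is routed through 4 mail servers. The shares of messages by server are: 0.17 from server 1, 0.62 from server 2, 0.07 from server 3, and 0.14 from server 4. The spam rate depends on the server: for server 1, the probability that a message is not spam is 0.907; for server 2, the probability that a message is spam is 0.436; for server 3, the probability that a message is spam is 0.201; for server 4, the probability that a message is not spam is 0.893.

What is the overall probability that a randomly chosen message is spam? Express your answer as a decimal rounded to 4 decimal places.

P(S|1) = 1 − 0.907 = 0.093.
P(S|4) = 1 − 0.893 = 0.107.
Using total probability over the partition,
P(S) = P(S|1)·P(1) + P(S|2)·P(2) + P(S|3)·P(3) + P(S|4)·P(4)
      = 0.093·0.17 + 0.436·0.62 + 0.201·0.07 + 0.107·0.14
      = 0.01581 + 0.27032 + 0.01407 + 0.01498 = 0.31518

0.3152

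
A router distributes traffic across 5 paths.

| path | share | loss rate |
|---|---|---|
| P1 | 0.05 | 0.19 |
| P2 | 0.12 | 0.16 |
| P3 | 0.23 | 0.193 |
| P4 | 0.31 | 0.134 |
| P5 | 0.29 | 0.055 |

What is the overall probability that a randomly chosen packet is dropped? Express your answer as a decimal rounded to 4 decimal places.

P(L) ≈ 0.1306

P(L) = P(L|P1)·P(P1) + P(L|P2)·P(P2) + P(L|P3)·P(P3) + P(L|P4)·P(P4) + P(L|P5)·P(P5)
      = 0.19·0.05 + 0.16·0.12 + 0.193·0.23 + 0.134·0.31 + 0.055·0.29
      = 0.0095 + 0.0192 + 0.04439 + 0.04154 + 0.01595 = 0.13058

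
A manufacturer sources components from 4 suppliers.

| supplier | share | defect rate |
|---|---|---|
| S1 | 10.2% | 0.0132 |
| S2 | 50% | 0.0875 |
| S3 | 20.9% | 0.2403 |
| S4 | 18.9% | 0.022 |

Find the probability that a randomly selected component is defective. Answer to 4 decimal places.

P(D) ≈ 0.0995

Using total probability over the partition,
P(D) = P(D|S1)·P(S1) + P(D|S2)·P(S2) + P(D|S3)·P(S3) + P(D|S4)·P(S4)
      = 0.0132·0.102 + 0.0875·0.5 + 0.2403·0.209 + 0.022·0.189
      = 0.0013464 + 0.04375 + 0.0502227 + 0.004158 = 0.0994771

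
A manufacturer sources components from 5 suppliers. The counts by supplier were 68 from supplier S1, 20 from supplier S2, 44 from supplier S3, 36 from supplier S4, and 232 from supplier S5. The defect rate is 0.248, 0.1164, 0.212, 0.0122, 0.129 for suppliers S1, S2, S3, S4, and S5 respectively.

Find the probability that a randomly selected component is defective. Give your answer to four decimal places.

Total: 68 + 20 + 44 + 36 + 232 = 400.
P(S1) = 68/400 = 0.17. P(S2) = 20/400 = 0.05. P(S3) = 44/400 = 0.11. P(S4) = 36/400 = 0.09. P(S5) = 232/400 = 0.58.
P(D) = P(D|S1)·P(S1) + P(D|S2)·P(S2) + P(D|S3)·P(S3) + P(D|S4)·P(S4) + P(D|S5)·P(S5)
      = 0.248·0.17 + 0.1164·0.05 + 0.212·0.11 + 0.0122·0.09 + 0.129·0.58
      = 0.04216 + 0.00582 + 0.02332 + 0.001098 + 0.07482 = 0.147218

P(D) ≈ 0.1472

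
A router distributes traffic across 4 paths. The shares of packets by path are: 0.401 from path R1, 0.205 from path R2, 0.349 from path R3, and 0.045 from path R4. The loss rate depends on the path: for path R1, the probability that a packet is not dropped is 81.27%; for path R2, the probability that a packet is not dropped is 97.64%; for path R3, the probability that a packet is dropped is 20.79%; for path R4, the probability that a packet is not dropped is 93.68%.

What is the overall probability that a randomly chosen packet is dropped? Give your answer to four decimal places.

0.1553

P(L|R1) = 1 − 0.8127 = 0.1873.
P(L|R2) = 1 − 0.9764 = 0.0236.
P(L|R4) = 1 − 0.9368 = 0.0632.
P(L) = P(L|R1)·P(R1) + P(L|R2)·P(R2) + P(L|R3)·P(R3) + P(L|R4)·P(R4)
      = 0.1873·0.401 + 0.0236·0.205 + 0.2079·0.349 + 0.0632·0.045
      = 0.0751073 + 0.004838 + 0.0725571 + 0.002844 = 0.1553464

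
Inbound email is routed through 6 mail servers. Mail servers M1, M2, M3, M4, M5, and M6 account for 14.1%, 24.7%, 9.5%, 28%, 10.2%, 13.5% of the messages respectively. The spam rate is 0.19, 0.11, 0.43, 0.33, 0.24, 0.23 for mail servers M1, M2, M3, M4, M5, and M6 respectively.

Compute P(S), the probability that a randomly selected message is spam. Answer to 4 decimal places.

0.2427

P(S) = P(S|M1)·P(M1) + P(S|M2)·P(M2) + P(S|M3)·P(M3) + P(S|M4)·P(M4) + P(S|M5)·P(M5) + P(S|M6)·P(M6)
      = 0.19·0.141 + 0.11·0.247 + 0.43·0.095 + 0.33·0.28 + 0.24·0.102 + 0.23·0.135
      = 0.02679 + 0.02717 + 0.04085 + 0.0924 + 0.02448 + 0.03105 = 0.24274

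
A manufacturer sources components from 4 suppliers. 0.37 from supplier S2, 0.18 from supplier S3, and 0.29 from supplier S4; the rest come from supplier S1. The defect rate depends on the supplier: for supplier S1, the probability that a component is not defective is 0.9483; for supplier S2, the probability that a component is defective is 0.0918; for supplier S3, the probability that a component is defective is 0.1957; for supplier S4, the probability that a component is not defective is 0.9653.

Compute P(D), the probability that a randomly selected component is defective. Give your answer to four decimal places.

P(D) ≈ 0.0875

P(S1) = 1 − (0.37 + 0.18 + 0.29) = 0.16.
P(D|S1) = 1 − 0.9483 = 0.0517.
P(D|S4) = 1 − 0.9653 = 0.0347.
Using total probability over the partition,
P(D) = P(D|S1)·P(S1) + P(D|S2)·P(S2) + P(D|S3)·P(S3) + P(D|S4)·P(S4)
      = 0.0517·0.16 + 0.0918·0.37 + 0.1957·0.18 + 0.0347·0.29
      = 0.008272 + 0.033966 + 0.035226 + 0.010063 = 0.087527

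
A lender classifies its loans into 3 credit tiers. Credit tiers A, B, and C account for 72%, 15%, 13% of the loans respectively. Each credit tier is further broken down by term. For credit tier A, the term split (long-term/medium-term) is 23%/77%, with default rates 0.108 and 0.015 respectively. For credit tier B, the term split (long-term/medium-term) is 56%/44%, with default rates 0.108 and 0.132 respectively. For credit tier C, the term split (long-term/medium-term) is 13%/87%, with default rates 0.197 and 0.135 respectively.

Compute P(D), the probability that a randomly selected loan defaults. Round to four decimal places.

P(D) ≈ 0.0626

P(D|A) = 0.23·0.108 + 0.77·0.015 = 0.02484 + 0.01155 = 0.03639
P(D|B) = 0.56·0.108 + 0.44·0.132 = 0.06048 + 0.05808 = 0.11856
P(D|C) = 0.13·0.197 + 0.87·0.135 = 0.02561 + 0.11745 = 0.14306
By total probability over the outer partition,
P(D) = 0.72·0.03639 + 0.15·0.11856 + 0.13·0.14306
      = 0.0262008 + 0.017784 + 0.0185978 = 0.0625826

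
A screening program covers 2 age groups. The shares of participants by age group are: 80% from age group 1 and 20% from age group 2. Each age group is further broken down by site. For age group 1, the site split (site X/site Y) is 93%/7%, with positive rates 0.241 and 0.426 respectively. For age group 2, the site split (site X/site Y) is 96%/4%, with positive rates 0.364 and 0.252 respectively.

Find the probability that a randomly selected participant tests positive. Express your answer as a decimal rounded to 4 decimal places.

0.2751

P(T|1) = 0.93·0.241 + 0.07·0.426 = 0.22413 + 0.02982 = 0.25395
P(T|2) = 0.96·0.364 + 0.04·0.252 = 0.34944 + 0.01008 = 0.35952
By total probability over the outer partition,
P(T) = 0.8·0.25395 + 0.2·0.35952
      = 0.20316 + 0.071904 = 0.275064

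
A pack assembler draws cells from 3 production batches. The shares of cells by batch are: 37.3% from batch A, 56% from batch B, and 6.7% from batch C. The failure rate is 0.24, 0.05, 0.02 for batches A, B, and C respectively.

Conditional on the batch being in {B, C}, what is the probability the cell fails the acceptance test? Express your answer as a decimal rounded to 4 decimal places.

P(F|S) ≈ 0.0468

Let S = {B, C}.
P(S) = 0.56 + 0.067 = 0.627.
P(F ∩ S) = 0.05·0.56 + 0.02·0.067 = 0.028 + 0.00134 = 0.02934.
P(F | S) = 0.02934 / 0.627 = 0.046794…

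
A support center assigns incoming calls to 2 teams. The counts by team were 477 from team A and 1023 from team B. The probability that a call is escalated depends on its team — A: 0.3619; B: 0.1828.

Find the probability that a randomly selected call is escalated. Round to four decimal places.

0.2398

Total: 477 + 1023 = 1500.
P(A) = 477/1500 = 0.318. P(B) = 1023/1500 = 0.682.
Summing over the partition,
P(E) = P(E|A)·P(A) + P(E|B)·P(B)
      = 0.3619·0.318 + 0.1828·0.682
      = 0.1150842 + 0.1246696 = 0.2397538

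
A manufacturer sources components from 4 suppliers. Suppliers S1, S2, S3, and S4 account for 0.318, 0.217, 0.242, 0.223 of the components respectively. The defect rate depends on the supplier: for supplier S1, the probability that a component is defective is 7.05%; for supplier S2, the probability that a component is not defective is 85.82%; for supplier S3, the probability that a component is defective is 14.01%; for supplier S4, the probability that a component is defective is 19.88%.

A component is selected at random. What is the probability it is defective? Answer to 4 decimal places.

P(D|S2) = 1 − 0.8582 = 0.1418.
Summing over the partition,
P(D) = P(D|S1)·P(S1) + P(D|S2)·P(S2) + P(D|S3)·P(S3) + P(D|S4)·P(S4)
      = 0.0705·0.318 + 0.1418·0.217 + 0.1401·0.242 + 0.1988·0.223
      = 0.022419 + 0.0307706 + 0.0339042 + 0.0443324 = 0.1314262

0.1314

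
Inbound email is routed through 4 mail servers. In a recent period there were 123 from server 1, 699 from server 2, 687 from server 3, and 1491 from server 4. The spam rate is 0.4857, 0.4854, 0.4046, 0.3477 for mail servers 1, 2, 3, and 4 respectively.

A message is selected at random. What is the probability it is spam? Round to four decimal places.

Total: 123 + 699 + 687 + 1491 = 3000.
P(1) = 123/3000 = 0.041. P(2) = 699/3000 = 0.233. P(3) = 687/3000 = 0.229. P(4) = 1491/3000 = 0.497.
P(S) = P(S|1)·P(1) + P(S|2)·P(2) + P(S|3)·P(3) + P(S|4)·P(4)
      = 0.4857·0.041 + 0.4854·0.233 + 0.4046·0.229 + 0.3477·0.497
      = 0.0199137 + 0.1130982 + 0.0926534 + 0.1728069 = 0.3984722

0.3985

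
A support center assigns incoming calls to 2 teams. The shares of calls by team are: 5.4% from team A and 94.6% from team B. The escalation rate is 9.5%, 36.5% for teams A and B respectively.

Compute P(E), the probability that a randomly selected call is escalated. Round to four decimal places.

P(E) = P(E|A)·P(A) + P(E|B)·P(B)
      = 0.095·0.054 + 0.365·0.946
      = 0.00513 + 0.34529 = 0.35042

0.3504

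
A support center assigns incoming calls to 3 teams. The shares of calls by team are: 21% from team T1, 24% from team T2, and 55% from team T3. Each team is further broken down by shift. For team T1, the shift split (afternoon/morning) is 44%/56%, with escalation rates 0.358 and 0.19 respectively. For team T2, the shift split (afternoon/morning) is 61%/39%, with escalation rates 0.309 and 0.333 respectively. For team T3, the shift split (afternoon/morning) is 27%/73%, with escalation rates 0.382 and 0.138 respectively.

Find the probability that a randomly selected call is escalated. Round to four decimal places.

P(E) ≈ 0.2440

P(E|T1) = 0.44·0.358 + 0.56·0.19 = 0.15752 + 0.1064 = 0.26392
P(E|T2) = 0.61·0.309 + 0.39·0.333 = 0.18849 + 0.12987 = 0.31836
P(E|T3) = 0.27·0.382 + 0.73·0.138 = 0.10314 + 0.10074 = 0.20388
By total probability over the outer partition,
P(E) = 0.21·0.26392 + 0.24·0.31836 + 0.55·0.20388
      = 0.0554232 + 0.0764064 + 0.112134 = 0.2439636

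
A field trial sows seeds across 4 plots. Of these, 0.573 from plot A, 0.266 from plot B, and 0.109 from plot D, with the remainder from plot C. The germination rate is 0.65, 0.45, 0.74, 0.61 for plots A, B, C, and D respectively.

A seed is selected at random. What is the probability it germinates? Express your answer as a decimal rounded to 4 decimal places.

P(C) = 1 − (0.573 + 0.266 + 0.109) = 0.052.
Using total probability over the partition,
P(G) = P(G|A)·P(A) + P(G|B)·P(B) + P(G|C)·P(C) + P(G|D)·P(D)
      = 0.65·0.573 + 0.45·0.266 + 0.74·0.052 + 0.61·0.109
      = 0.37245 + 0.1197 + 0.03848 + 0.06649 = 0.59712

0.5971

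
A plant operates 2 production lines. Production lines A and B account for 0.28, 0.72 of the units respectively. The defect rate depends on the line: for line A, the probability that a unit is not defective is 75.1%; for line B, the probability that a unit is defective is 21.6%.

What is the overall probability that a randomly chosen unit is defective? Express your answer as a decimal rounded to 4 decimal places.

P(D|A) = 1 − 0.751 = 0.249.
Using total probability over the partition,
P(D) = P(D|A)·P(A) + P(D|B)·P(B)
      = 0.249·0.28 + 0.216·0.72
      = 0.06972 + 0.15552 = 0.22524

P(D) ≈ 0.2252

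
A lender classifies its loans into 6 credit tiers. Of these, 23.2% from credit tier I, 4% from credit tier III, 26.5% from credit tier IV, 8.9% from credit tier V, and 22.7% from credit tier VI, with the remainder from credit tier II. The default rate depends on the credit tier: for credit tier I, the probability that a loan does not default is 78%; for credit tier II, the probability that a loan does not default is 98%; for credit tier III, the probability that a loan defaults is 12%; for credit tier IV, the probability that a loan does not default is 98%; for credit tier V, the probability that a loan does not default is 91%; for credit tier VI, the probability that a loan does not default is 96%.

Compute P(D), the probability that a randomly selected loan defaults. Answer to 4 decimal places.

P(II) = 1 − (0.232 + 0.04 + 0.265 + 0.089 + 0.227) = 0.147.
P(D|I) = 1 − 0.78 = 0.22.
P(D|II) = 1 − 0.98 = 0.02.
P(D|IV) = 1 − 0.98 = 0.02.
P(D|V) = 1 − 0.91 = 0.09.
P(D|VI) = 1 − 0.96 = 0.04.
Using total probability over the partition,
P(D) = P(D|I)·P(I) + P(D|II)·P(II) + P(D|III)·P(III) + P(D|IV)·P(IV) + P(D|V)·P(V) + P(D|VI)·P(VI)
      = 0.22·0.232 + 0.02·0.147 + 0.12·0.04 + 0.02·0.265 + 0.09·0.089 + 0.04·0.227
      = 0.05104 + 0.00294 + 0.0048 + 0.0053 + 0.00801 + 0.00908 = 0.08117

0.0812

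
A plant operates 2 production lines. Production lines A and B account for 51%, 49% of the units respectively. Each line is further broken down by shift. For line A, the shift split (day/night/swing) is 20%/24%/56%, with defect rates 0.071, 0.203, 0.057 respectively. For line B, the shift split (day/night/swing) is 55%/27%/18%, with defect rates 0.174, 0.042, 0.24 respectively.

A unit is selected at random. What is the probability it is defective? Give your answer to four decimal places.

P(D|A) = 0.2·0.071 + 0.24·0.203 + 0.56·0.057 = 0.0142 + 0.04872 + 0.03192 = 0.09484
P(D|B) = 0.55·0.174 + 0.27·0.042 + 0.18·0.24 = 0.0957 + 0.01134 + 0.0432 = 0.15024
Then overall,
P(D) = 0.51·0.09484 + 0.49·0.15024
      = 0.0483684 + 0.0736176 = 0.121986

0.1220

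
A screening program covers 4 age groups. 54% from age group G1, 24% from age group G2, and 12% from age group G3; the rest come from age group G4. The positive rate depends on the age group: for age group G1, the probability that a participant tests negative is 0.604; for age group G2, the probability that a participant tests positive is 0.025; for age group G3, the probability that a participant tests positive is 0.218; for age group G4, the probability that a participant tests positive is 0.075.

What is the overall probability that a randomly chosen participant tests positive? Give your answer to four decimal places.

P(G4) = 1 − (0.54 + 0.24 + 0.12) = 0.1.
P(T|G1) = 1 − 0.604 = 0.396.
Summing over the partition,
P(T) = P(T|G1)·P(G1) + P(T|G2)·P(G2) + P(T|G3)·P(G3) + P(T|G4)·P(G4)
      = 0.396·0.54 + 0.025·0.24 + 0.218·0.12 + 0.075·0.1
      = 0.21384 + 0.006 + 0.02616 + 0.0075 = 0.2535

0.2535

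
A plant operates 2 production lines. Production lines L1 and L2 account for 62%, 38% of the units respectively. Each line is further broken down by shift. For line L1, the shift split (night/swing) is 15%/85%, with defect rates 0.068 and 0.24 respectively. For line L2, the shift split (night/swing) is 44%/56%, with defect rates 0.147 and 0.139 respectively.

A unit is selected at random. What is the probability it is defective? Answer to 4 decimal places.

P(D|L1) = 0.15·0.068 + 0.85·0.24 = 0.0102 + 0.204 = 0.2142
P(D|L2) = 0.44·0.147 + 0.56·0.139 = 0.06468 + 0.07784 = 0.14252
Then overall,
P(D) = 0.62·0.2142 + 0.38·0.14252
      = 0.132804 + 0.0541576 = 0.1869616

P(D) ≈ 0.1870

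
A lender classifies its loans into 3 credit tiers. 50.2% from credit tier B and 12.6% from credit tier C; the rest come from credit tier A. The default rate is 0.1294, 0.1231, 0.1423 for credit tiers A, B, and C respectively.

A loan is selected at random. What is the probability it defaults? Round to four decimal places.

0.1279

P(A) = 1 − (0.502 + 0.126) = 0.372.
Summing over the partition,
P(D) = P(D|A)·P(A) + P(D|B)·P(B) + P(D|C)·P(C)
      = 0.1294·0.372 + 0.1231·0.502 + 0.1423·0.126
      = 0.0481368 + 0.0617962 + 0.0179298 = 0.1278628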